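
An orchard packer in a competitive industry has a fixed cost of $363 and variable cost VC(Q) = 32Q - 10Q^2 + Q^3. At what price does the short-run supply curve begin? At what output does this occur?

The firm shuts down when price falls below the minimum of average variable cost. AVC = VC/Q = 32 - 10Q + Q^2.
At the minimum of AVC, MC = AVC. MC = 32 - 20Q + 3Q^2; setting MC = AVC gives 2Q^2 - 10Q = 0, so Q = 5. min AVC = 7.
For P < $7 the firm produces nothing.

$7 per unit, at Q = 5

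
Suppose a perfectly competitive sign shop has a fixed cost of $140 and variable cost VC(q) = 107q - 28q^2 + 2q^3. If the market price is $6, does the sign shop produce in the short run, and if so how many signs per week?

From TC, MC = TC'(q) = 107 - 56q + 6q^2 and AVC = VC/q = 107 - 28q + 2q^2.
AVC hits its minimum where MC = AVC, at q = 7, giving min AVC = 107 - 28·7 + 2·7^2 = $9.
With P < min AVC ($6 < $9), every unit sold adds to the loss.
The firm minimizes its loss by shutting down and losing only its fixed cost of $140.

Shut down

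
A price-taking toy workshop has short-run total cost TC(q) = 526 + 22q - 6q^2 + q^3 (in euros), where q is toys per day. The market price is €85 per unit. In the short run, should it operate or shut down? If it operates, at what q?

Produce at q = 7

Variable cost is VC = 22q - 6q^2 + q^3, so AVC = VC/q = 22 - 6q + q^2 and MC = dTC/dq = 22 - 12q + 3q^2.
The AVC parabola has its vertex at q = 6/2 = 3, where AVC = 22 - 6·3 + 3^2 = €13.
P = €85 exceeds min AVC = €13, so the firm stays open.
Solving P = MC: -63 - 12q + 3q^2 = 0 ⇒ q = -3 or 7. On the upward-sloping branch, q* = 7.
Check: AVC at q = 7 is €29 ≤ P, so revenue covers variable cost.
Profit = P·q − TC = 85·7 − 729 = -€134, a loss, but smaller than the €526 fixed cost the firm would lose by shutting down.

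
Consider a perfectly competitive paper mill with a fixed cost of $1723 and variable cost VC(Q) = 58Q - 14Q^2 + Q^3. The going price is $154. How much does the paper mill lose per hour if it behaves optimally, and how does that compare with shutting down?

Profit = -$283 at Q = 12

AVC = 58 - 14Q + Q^2 has its minimum $9 at Q = 7; price $154 clears that bar, so the firm operates.
MC = 58 - 28Q + 3Q^2. Setting P = MC and taking the root on the rising branch gives Q* = 12.
TR = 154·12 = 1848. TC = 1723 + 408 = 2131. Profit = 1848 − 2131 = -$283.
By producing, the firm covers all variable cost plus $1440 of fixed cost; shutting down would lose the full $1723.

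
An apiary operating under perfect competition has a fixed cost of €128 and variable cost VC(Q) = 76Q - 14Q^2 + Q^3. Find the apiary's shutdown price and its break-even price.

Shutdown price = €27; break-even price = €44

Shutdown price = min AVC. AVC = 76 - 14Q + Q^2, with vertex at Q = 7 and minimum €27.
ATC = 128/Q + 76 - 14Q + Q^2. Setting dATC/dQ = −128/Q^2 − 14 + 2Q = 0 gives Q = 8 (since 2·8^3 − 14·8^2 = 128).
min ATC = 128/8 + 76 − 14·8 + 8^2 = €44. That is the break-even price.
Between these two prices the firm operates at a loss; above €44 it earns a profit.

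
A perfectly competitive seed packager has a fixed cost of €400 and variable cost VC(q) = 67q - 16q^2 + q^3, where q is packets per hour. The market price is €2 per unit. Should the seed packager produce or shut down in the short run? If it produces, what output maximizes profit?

From TC, MC = TC'(q) = 67 - 32q + 3q^2 and AVC = VC/q = 67 - 16q + q^2.
AVC hits its minimum where MC = AVC, at q = 8, giving min AVC = 67 - 16·8 + 8^2 = €3.
Since P = €2 < min AVC = €3, price fails to cover variable cost at any output.
Best response: produce nothing and absorb the €400 fixed cost.

Shut down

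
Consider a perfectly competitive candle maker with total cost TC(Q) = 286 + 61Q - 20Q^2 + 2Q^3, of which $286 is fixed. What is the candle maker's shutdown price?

The shutdown price is the minimum of AVC. VC = 61Q - 20Q^2 + 2Q^3, so AVC = 61 - 20Q + 2Q^2.
At the minimum of AVC, MC = AVC. MC = 61 - 40Q + 6Q^2; setting MC = AVC gives 4Q^2 - 20Q = 0, so Q = 5. min AVC = 11.
So the shutdown price is $11.

$11 per unit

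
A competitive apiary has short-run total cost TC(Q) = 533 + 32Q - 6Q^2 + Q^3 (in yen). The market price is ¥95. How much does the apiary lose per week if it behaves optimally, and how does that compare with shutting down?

AVC = 32 - 6Q + Q^2; min AVC = ¥23 at Q = 3. Since P = ¥95 ≥ min AVC, the firm produces.
With MC = 32 - 12Q + 3Q^2, P = MC on the upward-sloping part at Q* = 7.
TR = 95·7 = 665. TC = 533 + 273 = 806. Profit = 665 − 806 = -¥141.
By producing, the firm covers all variable cost plus ¥392 of fixed cost; shutting down would lose the full ¥533.

Profit = -¥141 at Q = 7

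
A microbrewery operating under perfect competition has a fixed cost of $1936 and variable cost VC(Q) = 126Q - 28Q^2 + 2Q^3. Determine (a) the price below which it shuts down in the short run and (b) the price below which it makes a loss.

Shutdown price = min AVC. AVC = 126 - 28Q + 2Q^2, with vertex at Q = 7 and minimum $28.
ATC = 1936/Q + 126 - 28Q + 2Q^2. Setting dATC/dQ = −1936/Q^2 − 28 + 4Q = 0 gives Q = 11 (since 4·11^3 − 28·11^2 = 1936).
min ATC = 1936/11 + 126 − 28·11 + 2·11^2 = $236. That is the break-even price.
Between these two prices the firm operates at a loss; above $236 it earns a profit.

Shutdown price = $28; break-even price = $236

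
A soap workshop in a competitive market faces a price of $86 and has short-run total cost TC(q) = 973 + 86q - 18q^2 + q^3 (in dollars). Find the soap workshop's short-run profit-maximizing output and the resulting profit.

AVC = 86 - 18q + q^2; min AVC = $5 at q = 9. Since P = $86 ≥ min AVC, the firm produces.
With MC = 86 - 36q + 3q^2, P = MC on the upward-sloping part at q* = 12.
TR = 86·12 = 1032. TC = 973 + 168 = 1141. Profit = 1032 − 1141 = -$109.
By producing, the firm covers all variable cost plus $864 of fixed cost; shutting down would lose the full $973.

Profit = -$109 at q = 12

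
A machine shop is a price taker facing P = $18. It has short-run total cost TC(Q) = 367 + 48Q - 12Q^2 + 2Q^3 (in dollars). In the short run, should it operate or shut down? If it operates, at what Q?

Strip out fixed cost: VC = 48Q - 12Q^2 + 2Q^3. Then AVC = 48 - 12Q + 2Q^2 and MC = 48 - 24Q + 6Q^2.
The AVC parabola has its vertex at Q = 12/4 = 3, where AVC = 48 - 12·3 + 2·3^2 = $30.
Since P = $18 < min AVC = $30, price fails to cover variable cost at any output.
Best response: produce nothing and absorb the $367 fixed cost.

Shut down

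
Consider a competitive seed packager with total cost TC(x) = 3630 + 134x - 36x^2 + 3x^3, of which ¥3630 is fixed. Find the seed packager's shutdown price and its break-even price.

Shutdown price = min AVC. AVC = 134 - 36x + 3x^2, with vertex at x = 6 and minimum ¥26.
ATC = 3630/x + 134 - 36x + 3x^2. Setting dATC/dx = −3630/x^2 − 36 + 6x = 0 gives x = 11 (since 6·11^3 − 36·11^2 = 3630).
min ATC = 3630/11 + 134 − 36·11 + 3·11^2 = ¥431. That is the break-even price.
For ¥26 ≤ P < ¥431 the firm produces at a loss; below ¥26 it shuts down.

Shutdown price = ¥26; break-even price = ¥431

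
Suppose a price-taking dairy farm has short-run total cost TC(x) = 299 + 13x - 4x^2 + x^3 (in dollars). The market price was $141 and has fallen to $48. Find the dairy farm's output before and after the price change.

Output falls from 8 to 5

MC = 13 - 8x + 3x^2; the shutdown threshold is min AVC = $9 (at x = 2).
With P = $141 above the shutdown price, P = MC gives x = 8.
At P = $48 ≥ min AVC, set P = MC: x = 5. The firm stays open but cuts output.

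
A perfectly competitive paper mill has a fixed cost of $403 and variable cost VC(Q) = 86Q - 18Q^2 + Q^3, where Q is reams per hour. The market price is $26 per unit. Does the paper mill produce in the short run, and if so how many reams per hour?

Produce at Q = 10

From TC, MC = TC'(Q) = 86 - 36Q + 3Q^2 and AVC = VC/Q = 86 - 18Q + Q^2.
The AVC parabola has its vertex at Q = 18/2 = 9, where AVC = 86 - 18·9 + 9^2 = $5.
P = $26 exceeds min AVC = $5, so the firm stays open.
Set P = MC: 26 = 86 - 36Q + 3Q^2 → 60 - 36Q + 3Q^2 = 0. The roots are Q = 2 and Q = 10; the profit-maximizing output is on the rising part of MC, so Q* = 10.
Check: AVC at Q = 10 is $6 ≤ P, so revenue covers variable cost.
Profit = P·Q − TC = 26·10 − 463 = -$203, a loss, but smaller than the $403 fixed cost the firm would lose by shutting down.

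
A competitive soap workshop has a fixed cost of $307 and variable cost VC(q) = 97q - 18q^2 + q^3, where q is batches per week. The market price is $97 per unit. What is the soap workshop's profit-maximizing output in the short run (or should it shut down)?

Variable cost is VC = 97q - 18q^2 + q^3, so AVC = VC/q = 97 - 18q + q^2 and MC = dTC/dq = 97 - 36q + 3q^2.
The AVC parabola has its vertex at q = 18/2 = 9, where AVC = 97 - 18·9 + 9^2 = $16.
Since P = $97 ≥ min AVC = $16, price covers variable cost and the firm should produce.
Solving P = MC: -36q + 3q^2 = 0 ⇒ q = 0 or 12. On the upward-sloping branch, q* = 12.
Check: AVC at q = 12 is $25 ≤ P, so revenue covers variable cost.
Profit = P·q − TC = 97·12 − 607 = $557.

Produce at q = 12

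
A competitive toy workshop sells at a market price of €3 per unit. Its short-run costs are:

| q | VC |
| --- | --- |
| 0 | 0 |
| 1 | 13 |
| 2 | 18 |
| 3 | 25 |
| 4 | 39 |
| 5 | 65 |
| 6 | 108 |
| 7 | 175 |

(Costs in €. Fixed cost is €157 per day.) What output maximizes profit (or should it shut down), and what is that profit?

q = 0 (shut down); profit = -€157

Tabulate TR − TC: q=0: -157; q=1: -167; q=2: -169; q=3: -173; q=4: -184; q=5: -207; q=6: -247; q=7: -311.
Profit is highest at q = 0. Equivalently, the lowest AVC in the table is 25/3 ≈ €8.33 at q = 3, and P = €3 falls below it — price never covers variable cost, so the firm shuts down and loses only its fixed cost.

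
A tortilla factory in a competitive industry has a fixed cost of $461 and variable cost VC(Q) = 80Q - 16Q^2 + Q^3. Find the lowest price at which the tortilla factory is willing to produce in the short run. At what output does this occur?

The firm shuts down when price falls below the minimum of average variable cost. AVC = VC/Q = 80 - 16Q + Q^2.
dAVC/dQ = -16 + 2Q = 0 gives Q = 8. min AVC = 80 - 16·8 + 8^2 = 16.
For P < $16 the firm produces nothing.

$16 per unit, at Q = 8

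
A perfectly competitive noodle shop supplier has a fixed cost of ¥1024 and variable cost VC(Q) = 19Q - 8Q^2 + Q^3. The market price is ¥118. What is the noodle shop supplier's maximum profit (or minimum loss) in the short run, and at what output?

Profit = -¥214 at Q = 9

AVC = 19 - 8Q + Q^2; min AVC = ¥3 at Q = 4. Since P = ¥118 ≥ min AVC, the firm produces.
With MC = 19 - 16Q + 3Q^2, P = MC on the upward-sloping part at Q* = 9.
TR = 118·9 = 1062. TC = 1024 + 252 = 1276. Profit = 1062 − 1276 = -¥214.
By producing, the firm covers all variable cost plus ¥810 of fixed cost; shutting down would lose the full ¥1024.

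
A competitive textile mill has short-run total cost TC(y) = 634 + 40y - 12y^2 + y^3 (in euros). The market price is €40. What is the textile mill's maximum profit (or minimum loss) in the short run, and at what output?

Profit = -€378 at y = 8

AVC = 40 - 12y + y^2 has its minimum €4 at y = 6; price €40 clears that bar, so the firm operates.
With MC = 40 - 24y + 3y^2, P = MC on the upward-sloping part at y* = 8.
TR = 40·8 = 320. TC = 634 + 64 = 698. Profit = 320 − 698 = -€378.
By producing, the firm covers all variable cost plus €256 of fixed cost; shutting down would lose the full €634.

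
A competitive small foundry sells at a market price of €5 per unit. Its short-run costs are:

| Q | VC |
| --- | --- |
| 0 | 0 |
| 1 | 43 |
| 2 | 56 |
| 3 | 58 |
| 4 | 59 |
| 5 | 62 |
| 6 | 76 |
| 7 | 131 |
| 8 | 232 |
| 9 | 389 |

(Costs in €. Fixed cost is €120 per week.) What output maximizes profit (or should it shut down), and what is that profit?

Profit at each row (π = 5Q − TC): Q=0: -120; Q=1: -158; Q=2: -166; Q=3: -163; Q=4: -159; Q=5: -157; Q=6: -166; Q=7: -216; Q=8: -312; Q=9: -464.
Profit is highest at Q = 0. Equivalently, the lowest AVC in the table is 62/5 ≈ €12.40 at Q = 5, and P = €5 falls below it — price never covers variable cost, so the firm shuts down and loses only its fixed cost.

Q = 0 (shut down); profit = -€120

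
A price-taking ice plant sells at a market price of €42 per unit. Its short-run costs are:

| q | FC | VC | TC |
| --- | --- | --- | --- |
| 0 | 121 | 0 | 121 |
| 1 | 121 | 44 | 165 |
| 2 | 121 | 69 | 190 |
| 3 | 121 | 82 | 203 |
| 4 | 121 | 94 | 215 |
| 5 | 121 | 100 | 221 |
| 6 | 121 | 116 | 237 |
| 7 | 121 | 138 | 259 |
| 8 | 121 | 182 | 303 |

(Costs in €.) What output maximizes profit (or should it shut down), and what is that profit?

q = 7; profit = €35

Profit at each row (π = 42q − TC): q=0: -121; q=1: -123; q=2: -106; q=3: -77; q=4: -47; q=5: -11; q=6: 15; q=7: 35; q=8: 33.
Profit is maximized at q = 7. AVC there is 138/7 = €19.71 ≤ P, so producing beats shutting down (which would give -€121).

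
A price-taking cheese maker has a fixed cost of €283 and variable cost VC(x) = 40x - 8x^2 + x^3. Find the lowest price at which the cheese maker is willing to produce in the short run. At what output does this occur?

The firm shuts down when price falls below the minimum of average variable cost. AVC = VC/x = 40 - 8x + x^2.
dAVC/dx = -8 + 2x = 0 gives x = 4. min AVC = 40 - 8·4 + 4^2 = 24.
The firm shuts down for any P below €24.

€24 per unit, at x = 4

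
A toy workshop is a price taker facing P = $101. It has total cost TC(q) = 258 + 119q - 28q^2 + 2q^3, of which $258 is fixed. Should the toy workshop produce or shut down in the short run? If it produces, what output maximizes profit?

Produce at q = 9

Variable cost is VC = 119q - 28q^2 + 2q^3, so AVC = VC/q = 119 - 28q + 2q^2 and MC = dTC/dq = 119 - 56q + 6q^2.
AVC hits its minimum where MC = AVC, at q = 7, giving min AVC = 119 - 28·7 + 2·7^2 = $21.
Since P = $101 ≥ min AVC = $21, price covers variable cost and the firm should produce.
Solving P = MC: 18 - 56q + 6q^2 = 0 ⇒ q = 1/3 or 9. On the upward-sloping branch, q* = 9.
Check: AVC at q = 9 is $29 ≤ P, so revenue covers variable cost.
Profit = P·q − TC = 101·9 − 519 = $390.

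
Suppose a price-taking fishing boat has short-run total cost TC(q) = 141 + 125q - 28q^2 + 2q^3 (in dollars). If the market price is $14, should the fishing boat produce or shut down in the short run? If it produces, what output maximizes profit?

Shut down

Variable cost is VC = 125q - 28q^2 + 2q^3, so AVC = VC/q = 125 - 28q + 2q^2 and MC = dTC/dq = 125 - 56q + 6q^2.
AVC is minimized where dAVC/dq = -28 + 4q = 0, at q = 7; min AVC = 125 - 28·7 + 2·7^2 = $27.
P = $14 lies below min AVC = $27; no output level covers variable cost.
Best response: produce nothing and absorb the $141 fixed cost.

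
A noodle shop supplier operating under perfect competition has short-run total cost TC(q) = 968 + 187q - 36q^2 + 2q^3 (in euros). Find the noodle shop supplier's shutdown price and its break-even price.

Shutdown price = min AVC. AVC = 187 - 36q + 2q^2, with vertex at q = 9 and minimum €25.
ATC = 968/q + 187 - 36q + 2q^2. Setting dATC/dq = −968/q^2 − 36 + 4q = 0 gives q = 11 (since 4·11^3 − 36·11^2 = 968).
min ATC = 968/11 + 187 − 36·11 + 2·11^2 = €121. That is the break-even price.
Between these two prices the firm operates at a loss; above €121 it earns a profit.

Shutdown price = €25; break-even price = €121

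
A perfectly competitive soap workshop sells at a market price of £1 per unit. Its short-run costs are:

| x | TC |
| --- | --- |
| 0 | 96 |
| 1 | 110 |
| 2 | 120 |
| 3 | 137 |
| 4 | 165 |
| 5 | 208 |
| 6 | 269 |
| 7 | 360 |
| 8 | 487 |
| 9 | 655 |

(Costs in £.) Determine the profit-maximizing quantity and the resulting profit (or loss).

Tabulate TR − TC: x=0: -96; x=1: -109; x=2: -118; x=3: -134; x=4: -161; x=5: -203; x=6: -263; x=7: -353; x=8: -479; x=9: -646.
Profit is highest at x = 0. Equivalently, the lowest AVC in the table is 24/2 ≈ £12 at x = 2, and P = £1 falls below it — price never covers variable cost, so the firm shuts down and loses only its fixed cost.

x = 0 (shut down); profit = -£96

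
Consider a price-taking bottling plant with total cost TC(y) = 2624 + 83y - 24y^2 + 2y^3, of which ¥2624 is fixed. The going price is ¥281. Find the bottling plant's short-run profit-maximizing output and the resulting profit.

AVC = 83 - 24y + 2y^2 has its minimum ¥11 at y = 6; price ¥281 clears that bar, so the firm operates.
MC = 83 - 48y + 6y^2. Setting P = MC and taking the root on the rising branch gives y* = 11.
TR = 281·11 = 3091. TC = 2624 + 671 = 3295. Profit = 3091 − 3295 = -¥204.
That loss of ¥204 beats the ¥2624 the firm would lose by shutting down; producing recovers ¥2420 of fixed cost.

Profit = -¥204 at y = 11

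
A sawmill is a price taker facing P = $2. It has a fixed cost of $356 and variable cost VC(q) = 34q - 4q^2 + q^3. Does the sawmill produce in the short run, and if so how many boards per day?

Shut down

Strip out fixed cost: VC = 34q - 4q^2 + q^3. Then AVC = 34 - 4q + q^2 and MC = 34 - 8q + 3q^2.
AVC hits its minimum where MC = AVC, at q = 2, giving min AVC = 34 - 4·2 + 2^2 = $30.
P = $2 lies below min AVC = $30; no output level covers variable cost.
Shutting down limits the loss to fixed cost, $356.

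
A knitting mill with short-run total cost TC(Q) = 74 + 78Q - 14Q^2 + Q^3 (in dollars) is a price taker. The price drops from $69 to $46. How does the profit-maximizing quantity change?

AVC = 78 - 14Q + Q^2, minimized at Q = 7 where min AVC = $29. MC = 78 - 28Q + 3Q^2.
At P = $69 ≥ min AVC, set P = MC on the rising branch: Q = 9.
At P = $46 ≥ min AVC, set P = MC: Q = 8. The firm stays open but cuts output.

Output falls from 9 to 8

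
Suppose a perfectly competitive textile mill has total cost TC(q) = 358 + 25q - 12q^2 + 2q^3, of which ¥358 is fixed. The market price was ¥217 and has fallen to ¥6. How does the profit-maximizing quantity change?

MC = 25 - 24q + 6q^2; the shutdown threshold is min AVC = ¥7 (at q = 3).
With P = ¥217 above the shutdown price, P = MC gives q = 8.
At P = ¥6 < min AVC = ¥7, price no longer covers variable cost at any output, so the firm shuts down: q = 0.

Output falls from 8 to 0 (the firm shuts down)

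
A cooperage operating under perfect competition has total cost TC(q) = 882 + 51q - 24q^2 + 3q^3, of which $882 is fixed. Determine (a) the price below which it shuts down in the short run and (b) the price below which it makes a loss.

AVC = 51 - 24q + 3q^2; minimized at q = 4, giving min AVC = $3. That is the shutdown price.
ATC = 882/q + 51 - 24q + 3q^2. Setting dATC/dq = −882/q^2 − 24 + 6q = 0 gives q = 7 (since 6·7^3 − 24·7^2 = 882).
min ATC = 882/7 + 51 − 24·7 + 3·7^2 = $156. That is the break-even price.
For $3 ≤ P < $156 the firm produces at a loss; below $3 it shuts down.

Shutdown price = $3; break-even price = $156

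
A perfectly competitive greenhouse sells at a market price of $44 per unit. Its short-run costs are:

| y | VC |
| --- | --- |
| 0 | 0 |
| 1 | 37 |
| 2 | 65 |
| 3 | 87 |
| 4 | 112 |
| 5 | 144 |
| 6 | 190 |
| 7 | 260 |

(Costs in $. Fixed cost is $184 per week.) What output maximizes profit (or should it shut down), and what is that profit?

y = 5; profit = -$108

Tabulate TR − TC: y=0: -184; y=1: -177; y=2: -161; y=3: -139; y=4: -120; y=5: -108; y=6: -110; y=7: -136.
Profit is maximized at y = 5. AVC there is 144/5 = $28.80 ≤ P, so producing beats shutting down (which would give -$184).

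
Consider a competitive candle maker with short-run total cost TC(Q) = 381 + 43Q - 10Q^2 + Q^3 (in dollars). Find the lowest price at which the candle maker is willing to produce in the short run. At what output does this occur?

$18 per unit, at Q = 5

The shutdown price is the minimum of AVC. VC = 43Q - 10Q^2 + Q^3, so AVC = 43 - 10Q + Q^2.
At the minimum of AVC, MC = AVC. MC = 43 - 20Q + 3Q^2; setting MC = AVC gives 2Q^2 - 10Q = 0, so Q = 5. min AVC = 18.
The firm shuts down for any P below $18.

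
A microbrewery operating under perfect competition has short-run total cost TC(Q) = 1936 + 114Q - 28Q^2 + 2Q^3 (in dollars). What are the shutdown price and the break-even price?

Shutdown price = min AVC. AVC = 114 - 28Q + 2Q^2, with vertex at Q = 7 and minimum $16.
ATC = 1936/Q + 114 - 28Q + 2Q^2. Setting dATC/dQ = −1936/Q^2 − 28 + 4Q = 0 gives Q = 11 (since 4·11^3 − 28·11^2 = 1936).
min ATC = 1936/11 + 114 − 28·11 + 2·11^2 = $224. That is the break-even price.
For $16 ≤ P < $224 the firm produces at a loss; below $16 it shuts down.

Shutdown price = $16; break-even price = $224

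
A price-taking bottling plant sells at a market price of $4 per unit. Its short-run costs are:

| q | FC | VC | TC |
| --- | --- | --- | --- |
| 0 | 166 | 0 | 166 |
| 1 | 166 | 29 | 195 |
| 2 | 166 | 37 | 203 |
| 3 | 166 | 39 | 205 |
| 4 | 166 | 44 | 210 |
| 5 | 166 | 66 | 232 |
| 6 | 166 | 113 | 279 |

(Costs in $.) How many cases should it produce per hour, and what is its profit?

q = 0 (shut down); profit = -$166

Tabulate TR − TC: q=0: -166; q=1: -191; q=2: -195; q=3: -193; q=4: -194; q=5: -212; q=6: -255.
Profit is highest at q = 0. Equivalently, the lowest AVC in the table is 44/4 ≈ $11 at q = 4, and P = $4 falls below it — price never covers variable cost, so the firm shuts down and loses only its fixed cost.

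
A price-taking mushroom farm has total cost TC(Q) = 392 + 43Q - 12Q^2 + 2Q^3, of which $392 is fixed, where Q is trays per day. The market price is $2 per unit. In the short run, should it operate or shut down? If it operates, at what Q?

From TC, MC = TC'(Q) = 43 - 24Q + 6Q^2 and AVC = VC/Q = 43 - 12Q + 2Q^2.
AVC is minimized where dAVC/dQ = -12 + 4Q = 0, at Q = 3; min AVC = 43 - 12·3 + 2·3^2 = $25.
With P < min AVC ($2 < $25), every unit sold adds to the loss.
Shutting down limits the loss to fixed cost, $392.

Shut down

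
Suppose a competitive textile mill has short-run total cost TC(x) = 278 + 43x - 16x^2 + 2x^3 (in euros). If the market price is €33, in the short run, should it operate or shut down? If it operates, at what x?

Produce at x = 5

Strip out fixed cost: VC = 43x - 16x^2 + 2x^3. Then AVC = 43 - 16x + 2x^2 and MC = 43 - 32x + 6x^2.
AVC is minimized where dAVC/dx = -16 + 4x = 0, at x = 4; min AVC = 43 - 16·4 + 2·4^2 = €11.
Because €33 ≥ €11, revenue can cover variable cost; the firm operates.
P = MC gives 10 - 32x + 6x^2 = 0, with roots 1/3 and 5. Take the larger (rising MC): x* = 5.
Check: AVC at x = 5 is €13 ≤ P, so revenue covers variable cost.
Profit = P·x − TC = 33·5 − 343 = -€178, a loss, but smaller than the €278 fixed cost the firm would lose by shutting down.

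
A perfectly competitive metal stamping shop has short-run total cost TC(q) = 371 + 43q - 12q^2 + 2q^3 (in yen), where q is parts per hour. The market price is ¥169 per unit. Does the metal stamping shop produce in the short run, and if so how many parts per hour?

Produce at q = 7

Variable cost is VC = 43q - 12q^2 + 2q^3, so AVC = VC/q = 43 - 12q + 2q^2 and MC = dTC/dq = 43 - 24q + 6q^2.
AVC is minimized where dAVC/dq = -12 + 4q = 0, at q = 3; min AVC = 43 - 12·3 + 2·3^2 = ¥25.
Because ¥169 ≥ ¥25, revenue can cover variable cost; the firm operates.
P = MC gives -126 - 24q + 6q^2 = 0, with roots -3 and 7. Take the larger (rising MC): q* = 7.
Check: AVC at q = 7 is ¥57 ≤ P, so revenue covers variable cost.
Profit = P·q − TC = 169·7 − 770 = ¥413.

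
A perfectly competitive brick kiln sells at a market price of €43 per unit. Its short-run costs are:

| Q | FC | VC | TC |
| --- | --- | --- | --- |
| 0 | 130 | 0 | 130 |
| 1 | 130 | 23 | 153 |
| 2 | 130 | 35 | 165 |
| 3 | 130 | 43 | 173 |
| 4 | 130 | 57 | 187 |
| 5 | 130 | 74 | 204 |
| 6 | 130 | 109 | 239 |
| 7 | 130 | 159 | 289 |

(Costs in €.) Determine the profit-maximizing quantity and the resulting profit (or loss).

Q = 6; profit = €19

Profit at each row (π = 43Q − TC): Q=0: -130; Q=1: -110; Q=2: -79; Q=3: -44; Q=4: -15; Q=5: 11; Q=6: 19; Q=7: 12.
Profit is maximized at Q = 6. AVC there is 109/6 = €18.17 ≤ P, so producing beats shutting down (which would give -€130).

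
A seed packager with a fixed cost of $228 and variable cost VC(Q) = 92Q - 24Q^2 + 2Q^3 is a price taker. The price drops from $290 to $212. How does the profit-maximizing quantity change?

MC = 92 - 48Q + 6Q^2; the shutdown threshold is min AVC = $20 (at Q = 6).
With P = $290 above the shutdown price, P = MC gives Q = 11.
At P = $212 ≥ min AVC, set P = MC: Q = 10. The firm stays open but cuts output.

Output falls from 11 to 10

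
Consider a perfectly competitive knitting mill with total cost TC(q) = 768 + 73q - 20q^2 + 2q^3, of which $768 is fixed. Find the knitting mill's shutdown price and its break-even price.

Shutdown price = min AVC. AVC = 73 - 20q + 2q^2, with vertex at q = 5 and minimum $23.
ATC = 768/q + 73 - 20q + 2q^2. Setting dATC/dq = −768/q^2 − 20 + 4q = 0 gives q = 8 (since 4·8^3 − 20·8^2 = 768).
min ATC = 768/8 + 73 − 20·8 + 2·8^2 = $137. That is the break-even price.
Between these two prices the firm operates at a loss; above $137 it earns a profit.

Shutdown price = $23; break-even price = $137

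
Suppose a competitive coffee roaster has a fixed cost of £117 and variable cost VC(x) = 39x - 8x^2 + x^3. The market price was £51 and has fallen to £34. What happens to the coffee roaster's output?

Output falls from 6 to 5

MC = 39 - 16x + 3x^2; the shutdown threshold is min AVC = £23 (at x = 4).
At P = £51 ≥ min AVC, set P = MC on the rising branch: x = 6.
At P = £34 ≥ min AVC, set P = MC: x = 5. The firm stays open but cuts output.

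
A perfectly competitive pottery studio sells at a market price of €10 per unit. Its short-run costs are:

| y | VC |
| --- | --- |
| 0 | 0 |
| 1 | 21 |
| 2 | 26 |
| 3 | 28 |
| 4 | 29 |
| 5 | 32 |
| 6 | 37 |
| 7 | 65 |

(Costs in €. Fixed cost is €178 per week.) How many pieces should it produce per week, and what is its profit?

y = 6; profit = -€155

Profit at each row (π = 10y − TC): y=0: -178; y=1: -189; y=2: -184; y=3: -176; y=4: -167; y=5: -160; y=6: -155; y=7: -173.
Profit is maximized at y = 6. AVC there is 37/6 = €6.17 ≤ P, so producing beats shutting down (which would give -€178).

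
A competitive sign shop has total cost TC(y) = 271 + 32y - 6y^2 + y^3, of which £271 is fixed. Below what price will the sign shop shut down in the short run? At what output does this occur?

£23 per unit, at y = 3

Short-run supply begins at min AVC. From VC = 32y - 6y^2 + y^3, AVC = 32 - 6y + y^2.
At the minimum of AVC, MC = AVC. MC = 32 - 12y + 3y^2; setting MC = AVC gives 2y^2 - 6y = 0, so y = 3. min AVC = 23.
So the shutdown price is £23.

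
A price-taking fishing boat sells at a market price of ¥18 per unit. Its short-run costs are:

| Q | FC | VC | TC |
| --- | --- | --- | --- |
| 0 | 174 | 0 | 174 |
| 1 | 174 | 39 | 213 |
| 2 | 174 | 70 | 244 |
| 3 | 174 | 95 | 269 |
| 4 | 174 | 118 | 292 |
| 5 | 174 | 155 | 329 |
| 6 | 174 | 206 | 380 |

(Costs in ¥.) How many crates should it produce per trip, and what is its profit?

Q = 0 (shut down); profit = -¥174

Profit at each row (π = 18Q − TC): Q=0: -174; Q=1: -195; Q=2: -208; Q=3: -215; Q=4: -220; Q=5: -239; Q=6: -272.
Profit is highest at Q = 0. Equivalently, the lowest AVC in the table is 118/4 ≈ ¥29.50 at Q = 4, and P = ¥18 falls below it — price never covers variable cost, so the firm shuts down and loses only its fixed cost.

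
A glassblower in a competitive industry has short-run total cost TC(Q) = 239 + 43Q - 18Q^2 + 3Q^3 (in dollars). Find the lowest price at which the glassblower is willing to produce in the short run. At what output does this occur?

$16 per unit, at Q = 3

Short-run supply begins at min AVC. From VC = 43Q - 18Q^2 + 3Q^3, AVC = 43 - 18Q + 3Q^2.
dAVC/dQ = -18 + 6Q = 0 gives Q = 3. min AVC = 43 - 18·3 + 3·3^2 = 16.
So the shutdown price is $16.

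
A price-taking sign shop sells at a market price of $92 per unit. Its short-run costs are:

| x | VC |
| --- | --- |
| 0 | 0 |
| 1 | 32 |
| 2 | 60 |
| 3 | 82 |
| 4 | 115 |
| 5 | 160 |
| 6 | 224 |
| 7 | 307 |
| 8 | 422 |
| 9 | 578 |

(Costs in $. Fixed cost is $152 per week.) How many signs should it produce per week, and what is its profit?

x = 7; profit = $185

Tabulate TR − TC: x=0: -152; x=1: -92; x=2: -28; x=3: 42; x=4: 101; x=5: 148; x=6: 176; x=7: 185; x=8: 162; x=9: 98.
Profit is maximized at x = 7. AVC there is 307/7 = $43.86 ≤ P, so producing beats shutting down (which would give -$152).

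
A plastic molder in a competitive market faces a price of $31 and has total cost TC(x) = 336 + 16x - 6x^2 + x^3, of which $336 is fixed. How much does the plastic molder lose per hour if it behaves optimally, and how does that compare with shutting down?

Profit = -$236 at x = 5

AVC = 16 - 6x + x^2; min AVC = $7 at x = 3. Since P = $31 ≥ min AVC, the firm produces.
With MC = 16 - 12x + 3x^2, P = MC on the upward-sloping part at x* = 5.
TR = 31·5 = 155. TC = 336 + 55 = 391. Profit = 155 − 391 = -$236.
Shutting down would mean losing the fixed cost of $336, so operating at a loss of $236 is better by $100.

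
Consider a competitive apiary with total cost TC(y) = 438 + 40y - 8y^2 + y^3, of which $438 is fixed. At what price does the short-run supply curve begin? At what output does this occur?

Short-run supply begins at min AVC. From VC = 40y - 8y^2 + y^3, AVC = 40 - 8y + y^2.
dAVC/dy = -8 + 2y = 0 gives y = 4. min AVC = 40 - 8·4 + 4^2 = 24.
The firm shuts down for any P below $24.

$24 per unit, at y = 4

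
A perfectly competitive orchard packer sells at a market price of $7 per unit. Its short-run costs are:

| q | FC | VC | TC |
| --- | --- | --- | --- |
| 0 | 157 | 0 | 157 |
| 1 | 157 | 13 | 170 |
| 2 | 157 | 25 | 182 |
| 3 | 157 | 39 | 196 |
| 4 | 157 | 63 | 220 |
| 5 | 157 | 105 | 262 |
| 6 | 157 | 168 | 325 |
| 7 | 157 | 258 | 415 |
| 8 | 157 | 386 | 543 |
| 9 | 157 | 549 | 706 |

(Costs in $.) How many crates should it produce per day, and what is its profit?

q = 0 (shut down); profit = -$157

Compute π = P·q − TC at each output: q=0: -157; q=1: -163; q=2: -168; q=3: -175; q=4: -192; q=5: -227; q=6: -283; q=7: -366; q=8: -487; q=9: -643.
Profit is highest at q = 0. Equivalently, the lowest AVC in the table is 25/2 ≈ $12.50 at q = 2, and P = $7 falls below it — price never covers variable cost, so the firm shuts down and loses only its fixed cost.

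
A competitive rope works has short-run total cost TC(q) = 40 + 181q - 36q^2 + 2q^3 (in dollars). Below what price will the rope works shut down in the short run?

$19 per unit

The shutdown price is the minimum of AVC. VC = 181q - 36q^2 + 2q^3, so AVC = 181 - 36q + 2q^2.
At the minimum of AVC, MC = AVC. MC = 181 - 72q + 6q^2; setting MC = AVC gives 4q^2 - 36q = 0, so q = 9. min AVC = 19.
So the shutdown price is $19.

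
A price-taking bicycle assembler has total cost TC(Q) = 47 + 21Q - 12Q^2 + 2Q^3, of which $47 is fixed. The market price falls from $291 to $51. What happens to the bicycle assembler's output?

MC = 21 - 24Q + 6Q^2; the shutdown threshold is min AVC = $3 (at Q = 3).
With P = $291 above the shutdown price, P = MC gives Q = 9.
At P = $51 ≥ min AVC, set P = MC: Q = 5. The firm stays open but cuts output.

Output falls from 9 to 5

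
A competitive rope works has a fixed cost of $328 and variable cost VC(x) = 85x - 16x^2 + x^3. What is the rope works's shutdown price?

The firm shuts down when price falls below the minimum of average variable cost. AVC = VC/x = 85 - 16x + x^2.
dAVC/dx = -16 + 2x = 0 gives x = 8. min AVC = 85 - 16·8 + 8^2 = 21.
For P < $21 the firm produces nothing.

$21 per unit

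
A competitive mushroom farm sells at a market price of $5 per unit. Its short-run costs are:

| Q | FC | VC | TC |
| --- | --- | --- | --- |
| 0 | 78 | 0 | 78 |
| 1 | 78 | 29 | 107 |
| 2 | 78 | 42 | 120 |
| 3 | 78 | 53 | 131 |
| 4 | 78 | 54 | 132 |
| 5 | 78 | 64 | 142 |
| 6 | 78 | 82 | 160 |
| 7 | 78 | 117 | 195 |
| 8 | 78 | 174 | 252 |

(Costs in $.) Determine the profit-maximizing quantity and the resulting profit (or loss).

Tabulate TR − TC: Q=0: -78; Q=1: -102; Q=2: -110; Q=3: -116; Q=4: -112; Q=5: -117; Q=6: -130; Q=7: -160; Q=8: -212.
Profit is highest at Q = 0. Equivalently, the lowest AVC in the table is 64/5 ≈ $12.80 at Q = 5, and P = $5 falls below it — price never covers variable cost, so the firm shuts down and loses only its fixed cost.

Q = 0 (shut down); profit = -$78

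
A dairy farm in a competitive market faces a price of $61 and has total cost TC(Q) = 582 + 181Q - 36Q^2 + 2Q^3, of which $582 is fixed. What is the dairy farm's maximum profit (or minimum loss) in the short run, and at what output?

AVC = 181 - 36Q + 2Q^2 has its minimum $19 at Q = 9; price $61 clears that bar, so the firm operates.
MC = 181 - 72Q + 6Q^2. Setting P = MC and taking the root on the rising branch gives Q* = 10.
TR = 61·10 = 610. TC = 582 + 210 = 792. Profit = 610 − 792 = -$182.
By producing, the firm covers all variable cost plus $400 of fixed cost; shutting down would lose the full $582.

Profit = -$182 at Q = 10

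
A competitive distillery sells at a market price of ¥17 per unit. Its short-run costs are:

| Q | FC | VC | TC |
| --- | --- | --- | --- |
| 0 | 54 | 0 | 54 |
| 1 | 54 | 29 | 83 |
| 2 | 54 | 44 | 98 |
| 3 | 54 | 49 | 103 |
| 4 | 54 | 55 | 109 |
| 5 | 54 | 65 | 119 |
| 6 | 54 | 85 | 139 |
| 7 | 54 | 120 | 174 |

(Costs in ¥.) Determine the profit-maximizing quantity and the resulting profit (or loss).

Q = 5; profit = -¥34

Tabulate TR − TC: Q=0: -54; Q=1: -66; Q=2: -64; Q=3: -52; Q=4: -41; Q=5: -34; Q=6: -37; Q=7: -55.
Profit is maximized at Q = 5. AVC there is 65/5 = ¥13 ≤ P, so producing beats shutting down (which would give -¥54).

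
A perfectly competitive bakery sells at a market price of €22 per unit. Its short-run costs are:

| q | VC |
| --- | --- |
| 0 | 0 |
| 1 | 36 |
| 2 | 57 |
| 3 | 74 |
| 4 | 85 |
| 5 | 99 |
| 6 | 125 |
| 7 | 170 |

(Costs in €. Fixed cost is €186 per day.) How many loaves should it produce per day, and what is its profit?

q = 5; profit = -€175

Profit at each row (π = 22q − TC): q=0: -186; q=1: -200; q=2: -199; q=3: -194; q=4: -183; q=5: -175; q=6: -179; q=7: -202.
Profit is maximized at q = 5. AVC there is 99/5 = €19.80 ≤ P, so producing beats shutting down (which would give -€186).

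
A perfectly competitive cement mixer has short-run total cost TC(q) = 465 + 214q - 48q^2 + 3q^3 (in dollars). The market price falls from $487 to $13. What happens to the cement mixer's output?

Output falls from 13 to 0 (the firm shuts down)

MC = 214 - 96q + 9q^2; the shutdown threshold is min AVC = $22 (at q = 8).
At P = $487 ≥ min AVC, set P = MC on the rising branch: q = 13.
At P = $13 < min AVC = $22, price no longer covers variable cost at any output, so the firm shuts down: q = 0.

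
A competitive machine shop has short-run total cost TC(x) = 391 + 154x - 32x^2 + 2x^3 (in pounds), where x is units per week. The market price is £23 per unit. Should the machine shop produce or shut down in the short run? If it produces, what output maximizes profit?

Shut down

Strip out fixed cost: VC = 154x - 32x^2 + 2x^3. Then AVC = 154 - 32x + 2x^2 and MC = 154 - 64x + 6x^2.
The AVC parabola has its vertex at x = 32/4 = 8, where AVC = 154 - 32·8 + 2·8^2 = £26.
Since P = £23 < min AVC = £26, price fails to cover variable cost at any output.
Best response: produce nothing and absorb the £391 fixed cost.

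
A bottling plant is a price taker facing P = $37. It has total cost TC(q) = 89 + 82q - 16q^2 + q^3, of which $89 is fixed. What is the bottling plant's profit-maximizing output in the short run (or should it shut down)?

From TC, MC = TC'(q) = 82 - 32q + 3q^2 and AVC = VC/q = 82 - 16q + q^2.
AVC hits its minimum where MC = AVC, at q = 8, giving min AVC = 82 - 16·8 + 8^2 = $18.
P = $37 exceeds min AVC = $18, so the firm stays open.
P = MC gives 45 - 32q + 3q^2 = 0, with roots 5/3 and 9. Take the larger (rising MC): q* = 9.
Check: AVC at q = 9 is $19 ≤ P, so revenue covers variable cost.
Profit = P·q − TC = 37·9 − 260 = $73.

Produce at q = 9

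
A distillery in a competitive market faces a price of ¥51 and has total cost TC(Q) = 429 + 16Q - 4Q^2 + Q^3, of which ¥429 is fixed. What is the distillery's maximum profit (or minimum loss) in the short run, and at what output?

AVC = 16 - 4Q + Q^2; min AVC = ¥12 at Q = 2. Since P = ¥51 ≥ min AVC, the firm produces.
With MC = 16 - 8Q + 3Q^2, P = MC on the upward-sloping part at Q* = 5.
TR = 51·5 = 255. TC = 429 + 105 = 534. Profit = 255 − 534 = -¥279.
That loss of ¥279 beats the ¥429 the firm would lose by shutting down; producing recovers ¥150 of fixed cost.

Profit = -¥279 at Q = 5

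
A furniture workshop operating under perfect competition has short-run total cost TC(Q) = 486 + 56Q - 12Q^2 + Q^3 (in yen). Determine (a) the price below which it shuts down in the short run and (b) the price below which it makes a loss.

AVC = 56 - 12Q + Q^2; minimized at Q = 6, giving min AVC = ¥20. That is the shutdown price.
ATC = 486/Q + 56 - 12Q + Q^2. Setting dATC/dQ = −486/Q^2 − 12 + 2Q = 0 gives Q = 9 (since 2·9^3 − 12·9^2 = 486).
min ATC = 486/9 + 56 − 12·9 + 9^2 = ¥83. That is the break-even price.
Between these two prices the firm operates at a loss; above ¥83 it earns a profit.

Shutdown price = ¥20; break-even price = ¥83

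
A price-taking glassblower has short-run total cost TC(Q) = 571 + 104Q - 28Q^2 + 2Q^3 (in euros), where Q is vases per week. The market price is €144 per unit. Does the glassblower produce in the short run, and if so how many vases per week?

Strip out fixed cost: VC = 104Q - 28Q^2 + 2Q^3. Then AVC = 104 - 28Q + 2Q^2 and MC = 104 - 56Q + 6Q^2.
The AVC parabola has its vertex at Q = 28/4 = 7, where AVC = 104 - 28·7 + 2·7^2 = €6.
P = €144 exceeds min AVC = €6, so the firm stays open.
Set P = MC: 144 = 104 - 56Q + 6Q^2 → -40 - 56Q + 6Q^2 = 0. The roots are Q = -2/3 and Q = 10; the profit-maximizing output is on the rising part of MC, so Q* = 10.
Check: AVC at Q = 10 is €24 ≤ P, so revenue covers variable cost.
Profit = P·Q − TC = 144·10 − 811 = €629.

Produce at Q = 10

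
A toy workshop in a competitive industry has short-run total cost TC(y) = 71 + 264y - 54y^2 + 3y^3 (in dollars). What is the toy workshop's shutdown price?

The shutdown price is the minimum of AVC. VC = 264y - 54y^2 + 3y^3, so AVC = 264 - 54y + 3y^2.
At the minimum of AVC, MC = AVC. MC = 264 - 108y + 9y^2; setting MC = AVC gives 6y^2 - 54y = 0, so y = 9. min AVC = 21.
So the shutdown price is $21.

$21 per unit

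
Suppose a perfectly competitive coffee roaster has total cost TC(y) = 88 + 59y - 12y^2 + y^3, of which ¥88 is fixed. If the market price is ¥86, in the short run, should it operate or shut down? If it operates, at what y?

Produce at y = 9

Variable cost is VC = 59y - 12y^2 + y^3, so AVC = VC/y = 59 - 12y + y^2 and MC = dTC/dy = 59 - 24y + 3y^2.
The AVC parabola has its vertex at y = 12/2 = 6, where AVC = 59 - 12·6 + 6^2 = ¥23.
Because ¥86 ≥ ¥23, revenue can cover variable cost; the firm operates.
P = MC gives -27 - 24y + 3y^2 = 0, with roots -1 and 9. Take the larger (rising MC): y* = 9.
Check: AVC at y = 9 is ¥32 ≤ P, so revenue covers variable cost.
Profit = P·y − TC = 86·9 − 376 = ¥398.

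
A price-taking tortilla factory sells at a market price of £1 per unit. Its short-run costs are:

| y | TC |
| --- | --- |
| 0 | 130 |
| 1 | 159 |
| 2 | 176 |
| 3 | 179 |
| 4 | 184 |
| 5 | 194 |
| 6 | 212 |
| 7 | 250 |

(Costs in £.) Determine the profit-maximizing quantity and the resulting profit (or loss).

Compute π = P·y − TC at each output: y=0: -130; y=1: -158; y=2: -174; y=3: -176; y=4: -180; y=5: -189; y=6: -206; y=7: -243.
Profit is highest at y = 0. Equivalently, the lowest AVC in the table is 64/5 ≈ £12.80 at y = 5, and P = £1 falls below it — price never covers variable cost, so the firm shuts down and loses only its fixed cost.

y = 0 (shut down); profit = -£130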